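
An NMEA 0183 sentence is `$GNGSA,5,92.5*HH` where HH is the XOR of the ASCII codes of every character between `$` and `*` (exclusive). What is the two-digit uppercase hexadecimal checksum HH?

79

XOR the ASCII codes of the payload characters:
  'G' = 0x47 → acc = 0x47
  'N' = 0x4E → acc = 0x09
  'G' = 0x47 → acc = 0x4E
  'S' = 0x53 → acc = 0x1D
  'A' = 0x41 → acc = 0x5C
  ',' = 0x2C → acc = 0x70
  '5' = 0x35 → acc = 0x45
  ',' = 0x2C → acc = 0x69
  '9' = 0x39 → acc = 0x50
  '2' = 0x32 → acc = 0x62
  '.' = 0x2E → acc = 0x4C
  '5' = 0x35 → acc = 0x79
Checksum = 0x79.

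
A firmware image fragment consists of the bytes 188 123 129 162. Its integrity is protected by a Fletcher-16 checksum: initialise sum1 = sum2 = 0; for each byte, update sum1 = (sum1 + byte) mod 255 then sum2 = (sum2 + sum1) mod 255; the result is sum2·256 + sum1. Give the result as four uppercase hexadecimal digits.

Running sums (mod 255):
  after byte 0 (188): sum1=188, sum2=188
  after byte 1 (123): sum1=56, sum2=244
  after byte 2 (129): sum1=185, sum2=174
  after byte 3 (162): sum1=92, sum2=11
Checksum = sum2·256 + sum1 = 11·256 + 92 = 2908 = 0x0B5C.

0B5C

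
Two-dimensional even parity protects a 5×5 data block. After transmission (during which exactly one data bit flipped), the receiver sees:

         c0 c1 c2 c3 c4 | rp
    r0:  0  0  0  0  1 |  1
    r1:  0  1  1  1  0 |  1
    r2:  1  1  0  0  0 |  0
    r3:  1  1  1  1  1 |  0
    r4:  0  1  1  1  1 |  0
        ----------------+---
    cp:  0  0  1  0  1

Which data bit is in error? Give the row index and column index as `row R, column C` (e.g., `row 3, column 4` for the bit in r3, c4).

row 3, column 3

Recompute each row's even parity and compare to rp:
  r0: data parity 1, sent rp 1 → ok
  r1: data parity 1, sent rp 1 → ok
  r2: data parity 0, sent rp 0 → ok
  r3: data parity 1, sent rp 0 → mismatch
  r4: data parity 0, sent rp 0 → ok
Recompute each column's even parity and compare to cp:
  c0: data parity 0, sent cp 0 → ok
  c1: data parity 0, sent cp 0 → ok
  c2: data parity 1, sent cp 1 → ok
  c3: data parity 1, sent cp 0 → mismatch
  c4: data parity 1, sent cp 1 → ok
Exactly one row (r3) and one column (c3) fail → the flipped bit is at their intersection.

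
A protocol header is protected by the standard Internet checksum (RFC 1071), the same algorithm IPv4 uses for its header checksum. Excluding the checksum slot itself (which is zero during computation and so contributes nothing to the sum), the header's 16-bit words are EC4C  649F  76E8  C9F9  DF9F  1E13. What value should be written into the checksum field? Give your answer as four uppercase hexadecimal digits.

707E

One's-complement addition (fold any carry out of bit 15 back into bit 0):
  0xEC4C + 0x649F = 0x150EB → wrap carry → 0x50EC
  0x50EC + 0x76E8 = 0x0C7D4
  0xC7D4 + 0xC9F9 = 0x191CD → wrap carry → 0x91CE
  0x91CE + 0xDF9F = 0x1716D → wrap carry → 0x716E
  0x716E + 0x1E13 = 0x08F81
One's-complement sum = 0x8F81.
Checksum = ~0x8F81 & 0xFFFF = 0x707E.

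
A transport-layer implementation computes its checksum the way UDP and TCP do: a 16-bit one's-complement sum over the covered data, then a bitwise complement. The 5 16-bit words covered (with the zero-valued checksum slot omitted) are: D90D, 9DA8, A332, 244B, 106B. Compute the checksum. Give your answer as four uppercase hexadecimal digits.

B160

One's-complement addition (fold any carry out of bit 15 back into bit 0):
  0xD90D + 0x9DA8 = 0x176B5 → wrap carry → 0x76B6
  0x76B6 + 0xA332 = 0x119E8 → wrap carry → 0x19E9
  0x19E9 + 0x244B = 0x03E34
  0x3E34 + 0x106B = 0x04E9F
One's-complement sum = 0x4E9F.
Checksum = ~0x4E9F & 0xFFFF = 0xB160.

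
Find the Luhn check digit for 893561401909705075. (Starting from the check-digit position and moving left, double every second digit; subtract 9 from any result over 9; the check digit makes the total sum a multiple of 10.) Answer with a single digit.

Partial digits right→left: 5 7 0 5 0 7 9 0 9 1 0 4 1 6 5 3 9 8
Double every second digit counting from the check-digit position (so the 1st, 3rd, 5th, ... of the partial from the right).
  doubled (with −9 where >9): 1 0 0 9 9 0 2 1 9 → sum 31
  kept as-is: 7 5 7 0 1 4 6 3 8 → sum 41
Total = 31 + 41 = 72.
Check digit = (10 − (72 mod 10)) mod 10 = 8.

8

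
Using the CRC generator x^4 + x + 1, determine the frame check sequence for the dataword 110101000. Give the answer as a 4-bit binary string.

Append 4 zeros: 1101010000000. Divide by 10011 (XOR where the leading bit is 1):
  pos 0: 11010 XOR 10011 = 01001
  pos 1: 10011 XOR 10011 = 00000
Remainder (last 4 bits) = 0000. This is the CRC / FCS.

0000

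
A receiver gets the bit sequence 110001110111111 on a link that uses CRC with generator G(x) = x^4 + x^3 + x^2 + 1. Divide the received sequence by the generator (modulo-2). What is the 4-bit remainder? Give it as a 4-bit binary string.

1101

Modulo-2 division of 110001110111111 by 11101:
  pos 0: 11000 XOR 11101 = 00101
  pos 2: 10111 XOR 11101 = 01010
  pos 3: 10101 XOR 11101 = 01000
  pos 4: 10000 XOR 11101 = 01101
  pos 5: 11011 XOR 11101 = 00110
  pos 7: 11011 XOR 11101 = 00110
  pos 9: 11011 XOR 11101 = 00110
Remainder = 1101 (nonzero — an error is detected).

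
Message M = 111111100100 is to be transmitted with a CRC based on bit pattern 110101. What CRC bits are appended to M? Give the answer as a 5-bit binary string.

Append 5 zeros: 11111110010000000. Divide by 110101 (XOR where the leading bit is 1):
  pos 0: 111111 XOR 110101 = 001010
  pos 2: 101010 XOR 110101 = 011111
  pos 3: 111110 XOR 110101 = 001011
  pos 5: 101110 XOR 110101 = 011011
  pos 6: 110110 XOR 110101 = 000011
  pos 10: 110000 XOR 110101 = 000101
Remainder (last 5 bits) = 01010. This is the CRC / FCS.

01010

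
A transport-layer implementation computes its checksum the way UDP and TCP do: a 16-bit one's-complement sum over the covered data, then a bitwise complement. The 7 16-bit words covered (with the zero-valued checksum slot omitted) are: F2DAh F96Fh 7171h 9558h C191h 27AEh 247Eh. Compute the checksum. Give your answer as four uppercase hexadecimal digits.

One's-complement addition (fold any carry out of bit 15 back into bit 0):
  0xF2DA + 0xF96F = 0x1EC49 → wrap carry → 0xEC4A
  0xEC4A + 0x7171 = 0x15DBB → wrap carry → 0x5DBC
  0x5DBC + 0x9558 = 0x0F314
  0xF314 + 0xC191 = 0x1B4A5 → wrap carry → 0xB4A6
  0xB4A6 + 0x27AE = 0x0DC54
  0xDC54 + 0x247E = 0x100D2 → wrap carry → 0x00D3
One's-complement sum = 0x00D3.
Checksum = ~0x00D3 & 0xFFFF = 0xFF2C.

FF2C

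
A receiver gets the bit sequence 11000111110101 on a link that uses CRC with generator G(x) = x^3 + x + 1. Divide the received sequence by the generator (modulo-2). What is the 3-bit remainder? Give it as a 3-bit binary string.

Modulo-2 division of 11000111110101 by 1011:
  pos 0: 1100 XOR 1011 = 0111
  pos 1: 1110 XOR 1011 = 0101
  pos 2: 1011 XOR 1011 = 0000
  pos 6: 1111 XOR 1011 = 0100
  pos 7: 1000 XOR 1011 = 0011
  pos 9: 1110 XOR 1011 = 0101
  pos 10: 1011 XOR 1011 = 0000
Remainder = 000 (zero — the frame passes the CRC check).

000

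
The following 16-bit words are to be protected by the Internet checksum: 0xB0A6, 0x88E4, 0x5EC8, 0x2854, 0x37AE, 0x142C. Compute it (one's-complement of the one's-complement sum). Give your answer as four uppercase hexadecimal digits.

F37D

One's-complement addition (fold any carry out of bit 15 back into bit 0):
  0xB0A6 + 0x88E4 = 0x1398A → wrap carry → 0x398B
  0x398B + 0x5EC8 = 0x09853
  0x9853 + 0x2854 = 0x0C0A7
  0xC0A7 + 0x37AE = 0x0F855
  0xF855 + 0x142C = 0x10C81 → wrap carry → 0x0C82
One's-complement sum = 0x0C82.
Checksum = ~0x0C82 & 0xFFFF = 0xF37D.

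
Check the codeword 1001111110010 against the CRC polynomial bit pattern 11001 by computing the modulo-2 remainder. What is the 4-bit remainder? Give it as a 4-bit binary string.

0000

Modulo-2 division of 1001111110010 by 11001:
  pos 0: 10011 XOR 11001 = 01010
  pos 1: 10101 XOR 11001 = 01100
  pos 2: 11001 XOR 11001 = 00000
  pos 7: 11001 XOR 11001 = 00000
Remainder = 0000 (zero — the frame passes the CRC check).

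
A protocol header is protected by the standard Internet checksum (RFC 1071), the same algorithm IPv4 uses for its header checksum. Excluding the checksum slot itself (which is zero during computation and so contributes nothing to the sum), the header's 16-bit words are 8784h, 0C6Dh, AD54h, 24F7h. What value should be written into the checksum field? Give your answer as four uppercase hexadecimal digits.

One's-complement addition (fold any carry out of bit 15 back into bit 0):
  0x8784 + 0x0C6D = 0x093F1
  0x93F1 + 0xAD54 = 0x14145 → wrap carry → 0x4146
  0x4146 + 0x24F7 = 0x0663D
One's-complement sum = 0x663D.
Checksum = ~0x663D & 0xFFFF = 0x99C2.

99C2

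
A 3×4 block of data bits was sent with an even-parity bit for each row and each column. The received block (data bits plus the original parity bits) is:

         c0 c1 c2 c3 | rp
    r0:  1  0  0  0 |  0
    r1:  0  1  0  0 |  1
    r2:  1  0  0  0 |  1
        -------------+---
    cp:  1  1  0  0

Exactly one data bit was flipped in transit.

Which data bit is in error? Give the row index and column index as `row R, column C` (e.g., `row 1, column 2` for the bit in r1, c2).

Recompute each row's even parity and compare to rp:
  r0: data parity 1, sent rp 0 → mismatch
  r1: data parity 1, sent rp 1 → ok
  r2: data parity 1, sent rp 1 → ok
Recompute each column's even parity and compare to cp:
  c0: data parity 0, sent cp 1 → mismatch
  c1: data parity 1, sent cp 1 → ok
  c2: data parity 0, sent cp 0 → ok
  c3: data parity 0, sent cp 0 → ok
Exactly one row (r0) and one column (c0) fail → the flipped bit is at their intersection.

row 0, column 0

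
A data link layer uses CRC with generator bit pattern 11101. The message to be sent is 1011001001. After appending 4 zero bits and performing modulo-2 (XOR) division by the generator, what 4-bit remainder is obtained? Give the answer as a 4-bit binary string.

0111

Append 4 zeros: 10110010010000. Divide by 11101 (XOR where the leading bit is 1):
  pos 0: 10110 XOR 11101 = 01011
  pos 1: 10110 XOR 11101 = 01011
  pos 2: 10111 XOR 11101 = 01010
  pos 3: 10100 XOR 11101 = 01001
  pos 4: 10010 XOR 11101 = 01111
  pos 5: 11111 XOR 11101 = 00010
  pos 8: 10000 XOR 11101 = 01101
  pos 9: 11010 XOR 11101 = 00111
Remainder (last 4 bits) = 0111. This is the CRC / FCS.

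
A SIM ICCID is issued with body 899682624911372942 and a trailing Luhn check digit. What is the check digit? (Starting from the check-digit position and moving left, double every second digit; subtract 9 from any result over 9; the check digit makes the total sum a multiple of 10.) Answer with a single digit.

Partial digits right→left: 2 4 9 2 7 3 1 1 9 4 2 6 2 8 6 9 9 8
Double every second digit counting from the check-digit position (so the 1st, 3rd, 5th, ... of the partial from the right).
  doubled (with −9 where >9): 4 9 5 2 9 4 4 3 9 → sum 49
  kept as-is: 4 2 3 1 4 6 8 9 8 → sum 45
Total = 49 + 45 = 94.
Check digit = (10 − (94 mod 10)) mod 10 = 6.

6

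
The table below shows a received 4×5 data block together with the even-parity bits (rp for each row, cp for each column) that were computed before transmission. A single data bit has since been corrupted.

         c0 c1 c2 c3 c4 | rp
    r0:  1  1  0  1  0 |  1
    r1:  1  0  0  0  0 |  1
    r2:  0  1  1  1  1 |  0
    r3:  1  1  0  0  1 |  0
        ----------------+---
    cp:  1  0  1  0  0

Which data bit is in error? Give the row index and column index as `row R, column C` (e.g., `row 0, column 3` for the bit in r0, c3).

Recompute each row's even parity and compare to rp:
  r0: data parity 1, sent rp 1 → ok
  r1: data parity 1, sent rp 1 → ok
  r2: data parity 0, sent rp 0 → ok
  r3: data parity 1, sent rp 0 → mismatch
Recompute each column's even parity and compare to cp:
  c0: data parity 1, sent cp 1 → ok
  c1: data parity 1, sent cp 0 → mismatch
  c2: data parity 1, sent cp 1 → ok
  c3: data parity 0, sent cp 0 → ok
  c4: data parity 0, sent cp 0 → ok
Exactly one row (r3) and one column (c1) fail → the flipped bit is at their intersection.

row 3, column 1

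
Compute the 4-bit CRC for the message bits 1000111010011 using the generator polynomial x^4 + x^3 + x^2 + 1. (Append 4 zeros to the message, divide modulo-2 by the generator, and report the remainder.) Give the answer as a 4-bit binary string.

1110

Append 4 zeros: 10001110100110000. Divide by 11101 (XOR where the leading bit is 1):
  pos 0: 10001 XOR 11101 = 01100
  pos 1: 11001 XOR 11101 = 00100
  pos 3: 10010 XOR 11101 = 01111
  pos 4: 11111 XOR 11101 = 00010
  pos 7: 10001 XOR 11101 = 01100
  pos 8: 11001 XOR 11101 = 00100
  pos 10: 10000 XOR 11101 = 01101
  pos 11: 11010 XOR 11101 = 00111
Remainder (last 4 bits) = 1110. This is the CRC / FCS.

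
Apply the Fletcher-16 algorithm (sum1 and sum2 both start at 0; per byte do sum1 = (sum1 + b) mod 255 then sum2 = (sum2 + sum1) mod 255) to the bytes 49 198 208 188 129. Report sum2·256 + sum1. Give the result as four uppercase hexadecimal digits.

7E07

Running sums (mod 255):
  after byte 0 (49): sum1=49, sum2=49
  after byte 1 (198): sum1=247, sum2=41
  after byte 2 (208): sum1=200, sum2=241
  after byte 3 (188): sum1=133, sum2=119
  after byte 4 (129): sum1=7, sum2=126
Checksum = sum2·256 + sum1 = 126·256 + 7 = 32263 = 0x7E07.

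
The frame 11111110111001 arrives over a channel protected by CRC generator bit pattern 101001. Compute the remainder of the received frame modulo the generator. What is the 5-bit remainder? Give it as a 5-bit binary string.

Modulo-2 division of 11111110111001 by 101001:
  pos 0: 111111 XOR 101001 = 010110
  pos 1: 101101 XOR 101001 = 000100
  pos 4: 100011 XOR 101001 = 001010
  pos 6: 101010 XOR 101001 = 000011
Remainder = 01101 (nonzero — an error is detected).

01101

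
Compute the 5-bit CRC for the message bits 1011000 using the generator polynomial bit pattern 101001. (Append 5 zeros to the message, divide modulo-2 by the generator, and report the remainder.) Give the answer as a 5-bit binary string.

01000

Append 5 zeros: 101100000000. Divide by 101001 (XOR where the leading bit is 1):
  pos 0: 101100 XOR 101001 = 000101
  pos 3: 101000 XOR 101001 = 000001
Remainder (last 5 bits) = 01000. This is the CRC / FCS.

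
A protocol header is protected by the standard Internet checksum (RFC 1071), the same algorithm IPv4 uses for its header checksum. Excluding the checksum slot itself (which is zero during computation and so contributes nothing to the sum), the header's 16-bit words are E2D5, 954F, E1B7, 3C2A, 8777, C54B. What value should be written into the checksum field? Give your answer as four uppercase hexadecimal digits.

1D35

One's-complement addition (fold any carry out of bit 15 back into bit 0):
  0xE2D5 + 0x954F = 0x17824 → wrap carry → 0x7825
  0x7825 + 0xE1B7 = 0x159DC → wrap carry → 0x59DD
  0x59DD + 0x3C2A = 0x09607
  0x9607 + 0x8777 = 0x11D7E → wrap carry → 0x1D7F
  0x1D7F + 0xC54B = 0x0E2CA
One's-complement sum = 0xE2CA.
Checksum = ~0xE2CA & 0xFFFF = 0x1D35.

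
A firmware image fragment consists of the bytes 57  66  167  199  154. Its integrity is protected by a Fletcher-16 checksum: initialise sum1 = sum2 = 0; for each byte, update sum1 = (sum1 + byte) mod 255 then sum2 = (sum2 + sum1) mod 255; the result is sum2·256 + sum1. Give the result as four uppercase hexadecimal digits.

4885

Running sums (mod 255):
  after byte 0 (57): sum1=57, sum2=57
  after byte 1 (66): sum1=123, sum2=180
  after byte 2 (167): sum1=35, sum2=215
  after byte 3 (199): sum1=234, sum2=194
  after byte 4 (154): sum1=133, sum2=72
Checksum = sum2·256 + sum1 = 72·256 + 133 = 18565 = 0x4885.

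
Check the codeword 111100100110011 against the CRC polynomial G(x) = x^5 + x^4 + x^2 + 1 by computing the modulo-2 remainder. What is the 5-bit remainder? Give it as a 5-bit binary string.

10101

Modulo-2 division of 111100100110011 by 110101:
  pos 0: 111100 XOR 110101 = 001001
  pos 2: 100110 XOR 110101 = 010011
  pos 3: 100110 XOR 110101 = 010011
  pos 4: 100111 XOR 110101 = 010010
  pos 5: 100101 XOR 110101 = 010000
  pos 6: 100000 XOR 110101 = 010101
  pos 7: 101010 XOR 110101 = 011111
  pos 8: 111111 XOR 110101 = 001010
Remainder = 10101 (nonzero — an error is detected).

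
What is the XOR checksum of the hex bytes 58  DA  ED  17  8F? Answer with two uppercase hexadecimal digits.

F7

XOR the bytes together:
  start with 0x58
  0x58 ⊕ 0xDA = 0x82
  0x82 ⊕ 0xED = 0x6F
  0x6F ⊕ 0x17 = 0x78
  0x78 ⊕ 0x8F = 0xF7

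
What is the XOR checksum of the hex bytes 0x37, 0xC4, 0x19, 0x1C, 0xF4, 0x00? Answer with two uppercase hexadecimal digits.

02

XOR the bytes together:
  start with 0x37
  0x37 ⊕ 0xC4 = 0xF3
  0xF3 ⊕ 0x19 = 0xEA
  0xEA ⊕ 0x1C = 0xF6
  0xF6 ⊕ 0xF4 = 0x02
  0x02 ⊕ 0x00 = 0x02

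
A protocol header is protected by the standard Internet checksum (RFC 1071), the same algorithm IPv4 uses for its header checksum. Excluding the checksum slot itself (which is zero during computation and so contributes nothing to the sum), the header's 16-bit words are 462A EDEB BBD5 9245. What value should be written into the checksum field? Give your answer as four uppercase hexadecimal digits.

One's-complement addition (fold any carry out of bit 15 back into bit 0):
  0x462A + 0xEDEB = 0x13415 → wrap carry → 0x3416
  0x3416 + 0xBBD5 = 0x0EFEB
  0xEFEB + 0x9245 = 0x18230 → wrap carry → 0x8231
One's-complement sum = 0x8231.
Checksum = ~0x8231 & 0xFFFF = 0x7DCE.

7DCE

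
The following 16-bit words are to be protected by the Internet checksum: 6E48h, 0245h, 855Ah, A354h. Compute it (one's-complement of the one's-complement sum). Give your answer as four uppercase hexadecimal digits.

66C3

One's-complement addition (fold any carry out of bit 15 back into bit 0):
  0x6E48 + 0x0245 = 0x0708D
  0x708D + 0x855A = 0x0F5E7
  0xF5E7 + 0xA354 = 0x1993B → wrap carry → 0x993C
One's-complement sum = 0x993C.
Checksum = ~0x993C & 0xFFFF = 0x66C3.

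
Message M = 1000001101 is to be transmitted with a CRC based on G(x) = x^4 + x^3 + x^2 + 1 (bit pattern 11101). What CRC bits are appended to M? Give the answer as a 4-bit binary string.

1100

Append 4 zeros: 10000011010000. Divide by 11101 (XOR where the leading bit is 1):
  pos 0: 10000 XOR 11101 = 01101
  pos 1: 11010 XOR 11101 = 00111
  pos 3: 11111 XOR 11101 = 00010
  pos 6: 10010 XOR 11101 = 01111
  pos 7: 11110 XOR 11101 = 00011
Remainder (last 4 bits) = 1100. This is the CRC / FCS.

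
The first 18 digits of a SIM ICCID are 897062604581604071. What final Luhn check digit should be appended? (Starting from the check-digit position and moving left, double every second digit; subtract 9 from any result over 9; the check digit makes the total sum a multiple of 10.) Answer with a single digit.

6

Partial digits right→left: 1 7 0 4 0 6 1 8 5 4 0 6 2 6 0 7 9 8
Double every second digit counting from the check-digit position (so the 1st, 3rd, 5th, ... of the partial from the right).
  doubled (with −9 where >9): 2 0 0 2 1 0 4 0 9 → sum 18
  kept as-is: 7 4 6 8 4 6 6 7 8 → sum 56
Total = 18 + 56 = 74.
Check digit = (10 − (74 mod 10)) mod 10 = 6.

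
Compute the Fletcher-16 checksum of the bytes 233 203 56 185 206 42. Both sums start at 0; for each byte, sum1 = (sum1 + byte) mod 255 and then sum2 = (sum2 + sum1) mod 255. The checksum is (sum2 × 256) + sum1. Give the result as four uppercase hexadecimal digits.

Running sums (mod 255):
  after byte 0 (233): sum1=233, sum2=233
  after byte 1 (203): sum1=181, sum2=159
  after byte 2 (56): sum1=237, sum2=141
  after byte 3 (185): sum1=167, sum2=53
  after byte 4 (206): sum1=118, sum2=171
  after byte 5 (42): sum1=160, sum2=76
Checksum = sum2·256 + sum1 = 76·256 + 160 = 19616 = 0x4CA0.

4CA0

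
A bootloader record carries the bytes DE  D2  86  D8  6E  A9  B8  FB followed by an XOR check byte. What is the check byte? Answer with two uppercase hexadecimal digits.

D6

XOR the bytes together:
  start with 0xDE
  0xDE ⊕ 0xD2 = 0x0C
  0x0C ⊕ 0x86 = 0x8A
  0x8A ⊕ 0xD8 = 0x52
  0x52 ⊕ 0x6E = 0x3C
  0x3C ⊕ 0xA9 = 0x95
  0x95 ⊕ 0xB8 = 0x2D
  0x2D ⊕ 0xFB = 0xD6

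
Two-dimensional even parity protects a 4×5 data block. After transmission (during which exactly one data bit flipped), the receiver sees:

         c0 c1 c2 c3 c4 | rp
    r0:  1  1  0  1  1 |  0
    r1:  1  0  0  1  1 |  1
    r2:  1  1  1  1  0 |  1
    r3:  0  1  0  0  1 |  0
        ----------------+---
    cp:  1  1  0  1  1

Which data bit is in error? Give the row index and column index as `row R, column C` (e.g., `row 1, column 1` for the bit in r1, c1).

Recompute each row's even parity and compare to rp:
  r0: data parity 0, sent rp 0 → ok
  r1: data parity 1, sent rp 1 → ok
  r2: data parity 0, sent rp 1 → mismatch
  r3: data parity 0, sent rp 0 → ok
Recompute each column's even parity and compare to cp:
  c0: data parity 1, sent cp 1 → ok
  c1: data parity 1, sent cp 1 → ok
  c2: data parity 1, sent cp 0 → mismatch
  c3: data parity 1, sent cp 1 → ok
  c4: data parity 1, sent cp 1 → ok
Exactly one row (r2) and one column (c2) fail → the flipped bit is at their intersection.

row 2, column 2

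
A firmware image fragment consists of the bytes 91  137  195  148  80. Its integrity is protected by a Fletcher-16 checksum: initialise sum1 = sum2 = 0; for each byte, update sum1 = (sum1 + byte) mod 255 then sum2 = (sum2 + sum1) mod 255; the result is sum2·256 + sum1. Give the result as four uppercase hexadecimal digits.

B38D

Running sums (mod 255):
  after byte 0 (91): sum1=91, sum2=91
  after byte 1 (137): sum1=228, sum2=64
  after byte 2 (195): sum1=168, sum2=232
  after byte 3 (148): sum1=61, sum2=38
  after byte 4 (80): sum1=141, sum2=179
Checksum = sum2·256 + sum1 = 179·256 + 141 = 45965 = 0xB38D.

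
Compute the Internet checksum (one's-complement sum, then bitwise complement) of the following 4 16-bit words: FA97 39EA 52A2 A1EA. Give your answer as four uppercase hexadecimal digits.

D6F0

One's-complement addition (fold any carry out of bit 15 back into bit 0):
  0xFA97 + 0x39EA = 0x13481 → wrap carry → 0x3482
  0x3482 + 0x52A2 = 0x08724
  0x8724 + 0xA1EA = 0x1290E → wrap carry → 0x290F
One's-complement sum = 0x290F.
Checksum = ~0x290F & 0xFFFF = 0xD6F0.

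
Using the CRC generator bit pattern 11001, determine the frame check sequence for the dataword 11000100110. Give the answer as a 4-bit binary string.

1011

Append 4 zeros: 110001001100000. Divide by 11001 (XOR where the leading bit is 1):
  pos 0: 11000 XOR 11001 = 00001
  pos 4: 11001 XOR 11001 = 00000
  pos 9: 10000 XOR 11001 = 01001
  pos 10: 10010 XOR 11001 = 01011
Remainder (last 4 bits) = 1011. This is the CRC / FCS.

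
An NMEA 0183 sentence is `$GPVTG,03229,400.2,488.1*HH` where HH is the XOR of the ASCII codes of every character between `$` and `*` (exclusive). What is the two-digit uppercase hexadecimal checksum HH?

47

XOR the ASCII codes of the payload characters:
  'G' = 0x47 → acc = 0x47
  'P' = 0x50 → acc = 0x17
  'V' = 0x56 → acc = 0x41
  'T' = 0x54 → acc = 0x15
  'G' = 0x47 → acc = 0x52
  ',' = 0x2C → acc = 0x7E
  '0' = 0x30 → acc = 0x4E
  '3' = 0x33 → acc = 0x7D
  '2' = 0x32 → acc = 0x4F
  '2' = 0x32 → acc = 0x7D
  '9' = 0x39 → acc = 0x44
  ',' = 0x2C → acc = 0x68
  '4' = 0x34 → acc = 0x5C
  '0' = 0x30 → acc = 0x6C
  '0' = 0x30 → acc = 0x5C
  '.' = 0x2E → acc = 0x72
  '2' = 0x32 → acc = 0x40
  ',' = 0x2C → acc = 0x6C
  '4' = 0x34 → acc = 0x58
  '8' = 0x38 → acc = 0x60
  '8' = 0x38 → acc = 0x58
  '.' = 0x2E → acc = 0x76
  '1' = 0x31 → acc = 0x47
Checksum = 0x47.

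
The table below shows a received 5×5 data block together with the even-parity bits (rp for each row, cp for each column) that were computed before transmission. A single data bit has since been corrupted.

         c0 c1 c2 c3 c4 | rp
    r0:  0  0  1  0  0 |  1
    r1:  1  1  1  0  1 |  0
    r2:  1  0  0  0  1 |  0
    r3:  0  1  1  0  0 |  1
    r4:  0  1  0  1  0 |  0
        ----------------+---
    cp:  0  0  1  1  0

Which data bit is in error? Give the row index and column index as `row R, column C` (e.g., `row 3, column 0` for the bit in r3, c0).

Recompute each row's even parity and compare to rp:
  r0: data parity 1, sent rp 1 → ok
  r1: data parity 0, sent rp 0 → ok
  r2: data parity 0, sent rp 0 → ok
  r3: data parity 0, sent rp 1 → mismatch
  r4: data parity 0, sent rp 0 → ok
Recompute each column's even parity and compare to cp:
  c0: data parity 0, sent cp 0 → ok
  c1: data parity 1, sent cp 0 → mismatch
  c2: data parity 1, sent cp 1 → ok
  c3: data parity 1, sent cp 1 → ok
  c4: data parity 0, sent cp 0 → ok
Exactly one row (r3) and one column (c1) fail → the flipped bit is at their intersection.

row 3, column 1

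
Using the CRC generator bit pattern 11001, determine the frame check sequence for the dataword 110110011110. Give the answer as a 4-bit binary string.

Append 4 zeros: 1101100111100000. Divide by 11001 (XOR where the leading bit is 1):
  pos 0: 11011 XOR 11001 = 00010
  pos 3: 10001 XOR 11001 = 01000
  pos 4: 10001 XOR 11001 = 01000
  pos 5: 10001 XOR 11001 = 01000
  pos 6: 10001 XOR 11001 = 01000
  pos 7: 10000 XOR 11001 = 01001
  pos 8: 10010 XOR 11001 = 01011
  pos 9: 10110 XOR 11001 = 01111
  pos 10: 11110 XOR 11001 = 00111
Remainder (last 4 bits) = 1110. This is the CRC / FCS.

1110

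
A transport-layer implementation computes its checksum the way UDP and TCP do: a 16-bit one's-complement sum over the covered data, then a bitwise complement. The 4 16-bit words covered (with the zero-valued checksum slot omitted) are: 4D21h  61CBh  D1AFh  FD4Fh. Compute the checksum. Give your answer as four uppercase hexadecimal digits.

8213

One's-complement addition (fold any carry out of bit 15 back into bit 0):
  0x4D21 + 0x61CB = 0x0AEEC
  0xAEEC + 0xD1AF = 0x1809B → wrap carry → 0x809C
  0x809C + 0xFD4F = 0x17DEB → wrap carry → 0x7DEC
One's-complement sum = 0x7DEC.
Checksum = ~0x7DEC & 0xFFFF = 0x8213.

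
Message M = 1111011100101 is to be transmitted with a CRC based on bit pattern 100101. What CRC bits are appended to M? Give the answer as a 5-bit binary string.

Append 5 zeros: 111101110010100000. Divide by 100101 (XOR where the leading bit is 1):
  pos 0: 111101 XOR 100101 = 011000
  pos 1: 110001 XOR 100101 = 010100
  pos 2: 101001 XOR 100101 = 001100
  pos 4: 110000 XOR 100101 = 010101
  pos 5: 101011 XOR 100101 = 001110
  pos 7: 111001 XOR 100101 = 011100
  pos 8: 111000 XOR 100101 = 011101
  pos 9: 111010 XOR 100101 = 011111
  pos 10: 111110 XOR 100101 = 011011
  pos 11: 110110 XOR 100101 = 010011
  pos 12: 100110 XOR 100101 = 000011
Remainder (last 5 bits) = 00011. This is the CRC / FCS.

00011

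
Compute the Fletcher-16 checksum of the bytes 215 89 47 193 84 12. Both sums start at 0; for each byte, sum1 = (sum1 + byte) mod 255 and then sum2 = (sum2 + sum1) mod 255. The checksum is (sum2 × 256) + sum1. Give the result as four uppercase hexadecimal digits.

8482

Running sums (mod 255):
  after byte 0 (215): sum1=215, sum2=215
  after byte 1 (89): sum1=49, sum2=9
  after byte 2 (47): sum1=96, sum2=105
  after byte 3 (193): sum1=34, sum2=139
  after byte 4 (84): sum1=118, sum2=2
  after byte 5 (12): sum1=130, sum2=132
Checksum = sum2·256 + sum1 = 132·256 + 130 = 33922 = 0x8482.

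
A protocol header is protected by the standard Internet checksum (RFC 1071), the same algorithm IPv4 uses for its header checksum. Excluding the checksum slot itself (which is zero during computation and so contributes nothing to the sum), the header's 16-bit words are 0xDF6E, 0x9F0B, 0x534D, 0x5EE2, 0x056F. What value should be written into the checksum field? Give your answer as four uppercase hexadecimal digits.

One's-complement addition (fold any carry out of bit 15 back into bit 0):
  0xDF6E + 0x9F0B = 0x17E79 → wrap carry → 0x7E7A
  0x7E7A + 0x534D = 0x0D1C7
  0xD1C7 + 0x5EE2 = 0x130A9 → wrap carry → 0x30AA
  0x30AA + 0x056F = 0x03619
One's-complement sum = 0x3619.
Checksum = ~0x3619 & 0xFFFF = 0xC9E6.

C9E6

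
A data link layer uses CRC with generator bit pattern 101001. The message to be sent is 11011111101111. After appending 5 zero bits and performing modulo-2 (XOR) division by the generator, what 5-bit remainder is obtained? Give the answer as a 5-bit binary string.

11111

Append 5 zeros: 1101111110111100000. Divide by 101001 (XOR where the leading bit is 1):
  pos 0: 110111 XOR 101001 = 011110
  pos 1: 111101 XOR 101001 = 010100
  pos 2: 101001 XOR 101001 = 000000
  pos 8: 101111 XOR 101001 = 000110
  pos 11: 110000 XOR 101001 = 011001
  pos 12: 110010 XOR 101001 = 011011
  pos 13: 110110 XOR 101001 = 011111
Remainder (last 5 bits) = 11111. This is the CRC / FCS.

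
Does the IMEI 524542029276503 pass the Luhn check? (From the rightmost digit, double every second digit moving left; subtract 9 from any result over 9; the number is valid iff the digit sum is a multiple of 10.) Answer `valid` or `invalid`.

From the right, keep odd positions and double even positions (subtract 9 from any doubled value over 9):
  doubled (positions 2,4,...): 0 3 4 4 4 1 4 → sum 20
  kept (positions 1,3,...): 3 5 7 9 0 4 4 5 → sum 37
Total = 57.
57 mod 10 = 7, so the number is invalid.

invalid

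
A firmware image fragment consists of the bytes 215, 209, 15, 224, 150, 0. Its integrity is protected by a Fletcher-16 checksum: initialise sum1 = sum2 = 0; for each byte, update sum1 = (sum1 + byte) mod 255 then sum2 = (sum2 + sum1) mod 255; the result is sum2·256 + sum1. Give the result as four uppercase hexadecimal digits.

3430

Running sums (mod 255):
  after byte 0 (215): sum1=215, sum2=215
  after byte 1 (209): sum1=169, sum2=129
  after byte 2 (15): sum1=184, sum2=58
  after byte 3 (224): sum1=153, sum2=211
  after byte 4 (150): sum1=48, sum2=4
  after byte 5 (0): sum1=48, sum2=52
Checksum = sum2·256 + sum1 = 52·256 + 48 = 13360 = 0x3430.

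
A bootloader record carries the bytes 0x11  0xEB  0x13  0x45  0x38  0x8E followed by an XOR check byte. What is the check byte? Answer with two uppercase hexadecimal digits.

1A

XOR the bytes together:
  start with 0x11
  0x11 ⊕ 0xEB = 0xFA
  0xFA ⊕ 0x13 = 0xE9
  0xE9 ⊕ 0x45 = 0xAC
  0xAC ⊕ 0x38 = 0x94
  0x94 ⊕ 0x8E = 0x1A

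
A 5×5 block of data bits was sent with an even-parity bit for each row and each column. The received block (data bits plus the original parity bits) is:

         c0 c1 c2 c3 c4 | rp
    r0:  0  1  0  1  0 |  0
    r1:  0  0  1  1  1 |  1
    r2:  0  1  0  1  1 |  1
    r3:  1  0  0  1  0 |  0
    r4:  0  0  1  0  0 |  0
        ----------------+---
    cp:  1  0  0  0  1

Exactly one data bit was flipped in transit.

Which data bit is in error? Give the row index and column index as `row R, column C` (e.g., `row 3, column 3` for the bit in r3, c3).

row 4, column 4

Recompute each row's even parity and compare to rp:
  r0: data parity 0, sent rp 0 → ok
  r1: data parity 1, sent rp 1 → ok
  r2: data parity 1, sent rp 1 → ok
  r3: data parity 0, sent rp 0 → ok
  r4: data parity 1, sent rp 0 → mismatch
Recompute each column's even parity and compare to cp:
  c0: data parity 1, sent cp 1 → ok
  c1: data parity 0, sent cp 0 → ok
  c2: data parity 0, sent cp 0 → ok
  c3: data parity 0, sent cp 0 → ok
  c4: data parity 0, sent cp 1 → mismatch
Exactly one row (r4) and one column (c4) fail → the flipped bit is at their intersection.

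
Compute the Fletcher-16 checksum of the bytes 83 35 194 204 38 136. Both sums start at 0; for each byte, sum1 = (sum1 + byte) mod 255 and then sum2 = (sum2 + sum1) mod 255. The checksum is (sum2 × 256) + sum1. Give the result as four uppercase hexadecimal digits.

E9B4

Running sums (mod 255):
  after byte 0 (83): sum1=83, sum2=83
  after byte 1 (35): sum1=118, sum2=201
  after byte 2 (194): sum1=57, sum2=3
  after byte 3 (204): sum1=6, sum2=9
  after byte 4 (38): sum1=44, sum2=53
  after byte 5 (136): sum1=180, sum2=233
Checksum = sum2·256 + sum1 = 233·256 + 180 = 59828 = 0xE9B4.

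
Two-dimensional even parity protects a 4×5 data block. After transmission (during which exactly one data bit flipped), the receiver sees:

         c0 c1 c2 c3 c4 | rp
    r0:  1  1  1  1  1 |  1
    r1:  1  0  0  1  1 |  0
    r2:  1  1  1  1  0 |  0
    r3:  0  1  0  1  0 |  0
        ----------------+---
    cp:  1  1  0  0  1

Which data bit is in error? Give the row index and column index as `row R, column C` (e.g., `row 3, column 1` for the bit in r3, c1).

Recompute each row's even parity and compare to rp:
  r0: data parity 1, sent rp 1 → ok
  r1: data parity 1, sent rp 0 → mismatch
  r2: data parity 0, sent rp 0 → ok
  r3: data parity 0, sent rp 0 → ok
Recompute each column's even parity and compare to cp:
  c0: data parity 1, sent cp 1 → ok
  c1: data parity 1, sent cp 1 → ok
  c2: data parity 0, sent cp 0 → ok
  c3: data parity 0, sent cp 0 → ok
  c4: data parity 0, sent cp 1 → mismatch
Exactly one row (r1) and one column (c4) fail → the flipped bit is at their intersection.

row 1, column 4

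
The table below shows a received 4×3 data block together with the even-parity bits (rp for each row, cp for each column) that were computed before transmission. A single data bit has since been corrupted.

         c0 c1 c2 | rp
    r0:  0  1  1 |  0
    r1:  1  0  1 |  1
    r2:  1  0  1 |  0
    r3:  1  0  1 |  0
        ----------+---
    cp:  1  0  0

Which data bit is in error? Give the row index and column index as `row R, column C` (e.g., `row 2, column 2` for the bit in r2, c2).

Recompute each row's even parity and compare to rp:
  r0: data parity 0, sent rp 0 → ok
  r1: data parity 0, sent rp 1 → mismatch
  r2: data parity 0, sent rp 0 → ok
  r3: data parity 0, sent rp 0 → ok
Recompute each column's even parity and compare to cp:
  c0: data parity 1, sent cp 1 → ok
  c1: data parity 1, sent cp 0 → mismatch
  c2: data parity 0, sent cp 0 → ok
Exactly one row (r1) and one column (c1) fail → the flipped bit is at their intersection.

row 1, column 1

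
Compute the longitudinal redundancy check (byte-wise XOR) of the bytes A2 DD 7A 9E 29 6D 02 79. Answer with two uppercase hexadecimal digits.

A4

XOR the bytes together:
  start with 0xA2
  0xA2 ⊕ 0xDD = 0x7F
  0x7F ⊕ 0x7A = 0x05
  0x05 ⊕ 0x9E = 0x9B
  0x9B ⊕ 0x29 = 0xB2
  0xB2 ⊕ 0x6D = 0xDF
  0xDF ⊕ 0x02 = 0xDD
  0xDD ⊕ 0x79 = 0xA4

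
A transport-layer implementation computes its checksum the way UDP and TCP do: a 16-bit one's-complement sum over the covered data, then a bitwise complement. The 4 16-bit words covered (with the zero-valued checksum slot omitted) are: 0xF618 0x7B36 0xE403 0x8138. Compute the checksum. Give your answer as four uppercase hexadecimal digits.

One's-complement addition (fold any carry out of bit 15 back into bit 0):
  0xF618 + 0x7B36 = 0x1714E → wrap carry → 0x714F
  0x714F + 0xE403 = 0x15552 → wrap carry → 0x5553
  0x5553 + 0x8138 = 0x0D68B
One's-complement sum = 0xD68B.
Checksum = ~0xD68B & 0xFFFF = 0x2974.

2974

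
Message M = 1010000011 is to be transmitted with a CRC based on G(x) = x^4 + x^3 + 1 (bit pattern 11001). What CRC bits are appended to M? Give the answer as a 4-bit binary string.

Append 4 zeros: 10100000110000. Divide by 11001 (XOR where the leading bit is 1):
  pos 0: 10100 XOR 11001 = 01101
  pos 1: 11010 XOR 11001 = 00011
  pos 4: 11001 XOR 11001 = 00000
  pos 9: 10000 XOR 11001 = 01001
Remainder (last 4 bits) = 1001. This is the CRC / FCS.

1001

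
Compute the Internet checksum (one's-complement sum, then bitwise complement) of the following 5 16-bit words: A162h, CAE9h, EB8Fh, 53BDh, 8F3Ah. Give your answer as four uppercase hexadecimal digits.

One's-complement addition (fold any carry out of bit 15 back into bit 0):
  0xA162 + 0xCAE9 = 0x16C4B → wrap carry → 0x6C4C
  0x6C4C + 0xEB8F = 0x157DB → wrap carry → 0x57DC
  0x57DC + 0x53BD = 0x0AB99
  0xAB99 + 0x8F3A = 0x13AD3 → wrap carry → 0x3AD4
One's-complement sum = 0x3AD4.
Checksum = ~0x3AD4 & 0xFFFF = 0xC52B.

C52B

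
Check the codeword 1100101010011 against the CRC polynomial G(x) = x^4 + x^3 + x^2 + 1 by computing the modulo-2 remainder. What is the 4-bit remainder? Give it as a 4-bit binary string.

Modulo-2 division of 1100101010011 by 11101:
  pos 0: 11001 XOR 11101 = 00100
  pos 2: 10001 XOR 11101 = 01100
  pos 3: 11000 XOR 11101 = 00101
  pos 5: 10110 XOR 11101 = 01011
  pos 6: 10110 XOR 11101 = 01011
  pos 7: 10111 XOR 11101 = 01010
  pos 8: 10101 XOR 11101 = 01000
Remainder = 1000 (nonzero — an error is detected).

1000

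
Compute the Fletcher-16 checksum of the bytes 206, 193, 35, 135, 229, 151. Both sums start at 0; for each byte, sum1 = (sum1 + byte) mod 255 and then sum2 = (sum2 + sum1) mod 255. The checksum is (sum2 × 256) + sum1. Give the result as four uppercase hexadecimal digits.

28B8

Running sums (mod 255):
  after byte 0 (206): sum1=206, sum2=206
  after byte 1 (193): sum1=144, sum2=95
  after byte 2 (35): sum1=179, sum2=19
  after byte 3 (135): sum1=59, sum2=78
  after byte 4 (229): sum1=33, sum2=111
  after byte 5 (151): sum1=184, sum2=40
Checksum = sum2·256 + sum1 = 40·256 + 184 = 10424 = 0x28B8.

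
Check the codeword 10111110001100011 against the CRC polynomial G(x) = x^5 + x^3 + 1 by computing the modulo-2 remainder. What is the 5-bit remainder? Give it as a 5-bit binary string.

Modulo-2 division of 10111110001100011 by 101001:
  pos 0: 101111 XOR 101001 = 000110
  pos 3: 110100 XOR 101001 = 011101
  pos 4: 111010 XOR 101001 = 010011
  pos 5: 100111 XOR 101001 = 001110
  pos 7: 111010 XOR 101001 = 010011
  pos 8: 100110 XOR 101001 = 001111
  pos 10: 111101 XOR 101001 = 010100
  pos 11: 101001 XOR 101001 = 000000
Remainder = 00000 (zero — the frame passes the CRC check).

00000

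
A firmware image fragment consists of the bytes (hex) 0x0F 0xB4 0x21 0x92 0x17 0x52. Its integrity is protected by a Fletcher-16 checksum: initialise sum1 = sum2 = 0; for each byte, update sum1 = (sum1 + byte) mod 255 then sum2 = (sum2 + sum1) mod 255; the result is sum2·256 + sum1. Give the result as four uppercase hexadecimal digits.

Running sums (mod 255):
  after byte 0 (0x0F): sum1=15, sum2=15
  after byte 1 (0xB4): sum1=195, sum2=210
  after byte 2 (0x21): sum1=228, sum2=183
  after byte 3 (0x92): sum1=119, sum2=47
  after byte 4 (0x17): sum1=142, sum2=189
  after byte 5 (0x52): sum1=224, sum2=158
Checksum = sum2·256 + sum1 = 158·256 + 224 = 40672 = 0x9EE0.

9EE0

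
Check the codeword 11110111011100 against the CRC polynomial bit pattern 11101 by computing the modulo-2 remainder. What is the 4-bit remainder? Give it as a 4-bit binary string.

0000

Modulo-2 division of 11110111011100 by 11101:
  pos 0: 11110 XOR 11101 = 00011
  pos 3: 11111 XOR 11101 = 00010
  pos 6: 10011 XOR 11101 = 01110
  pos 7: 11101 XOR 11101 = 00000
Remainder = 0000 (zero — the frame passes the CRC check).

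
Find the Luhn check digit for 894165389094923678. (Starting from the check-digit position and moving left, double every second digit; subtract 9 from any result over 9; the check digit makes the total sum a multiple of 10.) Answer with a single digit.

1

Partial digits right→left: 8 7 6 3 2 9 4 9 0 9 8 3 5 6 1 4 9 8
Double every second digit counting from the check-digit position (so the 1st, 3rd, 5th, ... of the partial from the right).
  doubled (with −9 where >9): 7 3 4 8 0 7 1 2 9 → sum 41
  kept as-is: 7 3 9 9 9 3 6 4 8 → sum 58
Total = 41 + 58 = 99.
Check digit = (10 − (99 mod 10)) mod 10 = 1.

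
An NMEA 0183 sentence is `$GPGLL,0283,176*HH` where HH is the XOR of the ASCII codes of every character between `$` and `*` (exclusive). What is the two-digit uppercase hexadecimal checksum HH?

69

XOR the ASCII codes of the payload characters:
  'G' = 0x47 → acc = 0x47
  'P' = 0x50 → acc = 0x17
  'G' = 0x47 → acc = 0x50
  'L' = 0x4C → acc = 0x1C
  'L' = 0x4C → acc = 0x50
  ',' = 0x2C → acc = 0x7C
  '0' = 0x30 → acc = 0x4C
  '2' = 0x32 → acc = 0x7E
  '8' = 0x38 → acc = 0x46
  '3' = 0x33 → acc = 0x75
  ',' = 0x2C → acc = 0x59
  '1' = 0x31 → acc = 0x68
  '7' = 0x37 → acc = 0x5F
  '6' = 0x36 → acc = 0x69
Checksum = 0x69.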